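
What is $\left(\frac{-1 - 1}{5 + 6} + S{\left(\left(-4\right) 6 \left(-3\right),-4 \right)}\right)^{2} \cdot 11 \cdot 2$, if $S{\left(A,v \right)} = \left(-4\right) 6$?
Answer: $\frac{141512}{11} \approx 12865.0$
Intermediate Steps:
$S{\left(A,v \right)} = -24$
$\left(\frac{-1 - 1}{5 + 6} + S{\left(\left(-4\right) 6 \left(-3\right),-4 \right)}\right)^{2} \cdot 11 \cdot 2 = \left(\frac{-1 - 1}{5 + 6} - 24\right)^{2} \cdot 11 \cdot 2 = \left(- \frac{2}{11} - 24\right)^{2} \cdot 11 \cdot 2 = \left(- \frac{266}{11}\right)^{2} \cdot 11 \cdot 2 = \frac{70756}{121} \cdot 11 \cdot 2 = \frac{70756}{11} \cdot 2 = \frac{141512}{11}$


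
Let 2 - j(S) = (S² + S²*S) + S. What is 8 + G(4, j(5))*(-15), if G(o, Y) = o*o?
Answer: -232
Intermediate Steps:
j(S) = 2 - S - S² - S³ (j(S) = 2 - ((S² + S²*S) + S) = 2 - ((S² + S³) + S) = 2 - (S + S² + S³) = 2 + (-S - S² - S³) = 2 - S - S² - S³)
G(o, Y) = o²
8 + G(4, j(5))*(-15) = 8 + 4²*(-15) = 8 + 16*(-15) = 8 - 240 = -232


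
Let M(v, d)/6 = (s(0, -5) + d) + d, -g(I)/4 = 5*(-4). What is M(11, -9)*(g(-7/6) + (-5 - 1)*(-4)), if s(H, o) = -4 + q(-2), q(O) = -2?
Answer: -14976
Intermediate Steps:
g(I) = 80 (g(I) = -20*(-4) = -4*(-20) = 80)
s(H, o) = -6 (s(H, o) = -4 - 2 = -6)
M(v, d) = -36 + 12*d (M(v, d) = 6*((-6 + d) + d) = 6*(-6 + 2*d) = -36 + 12*d)
M(11, -9)*(g(-7/6) + (-5 - 1)*(-4)) = (-36 + 12*(-9))*(80 + (-5 - 1)*(-4)) = (-36 - 108)*(80 - 6*(-4)) = -144*(80 + 24) = -144*104 = -14976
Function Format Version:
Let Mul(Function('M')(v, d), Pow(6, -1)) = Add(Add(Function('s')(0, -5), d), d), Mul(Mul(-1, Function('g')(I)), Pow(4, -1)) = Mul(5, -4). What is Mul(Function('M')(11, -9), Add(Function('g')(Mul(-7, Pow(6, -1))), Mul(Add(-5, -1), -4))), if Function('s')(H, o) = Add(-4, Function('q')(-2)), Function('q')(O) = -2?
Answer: -14976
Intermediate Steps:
Function('g')(I) = 80 (Function('g')(I) = Mul(-4, Mul(5, -4)) = Mul(-4, -20) = 80)
Function('s')(H, o) = -6 (Function('s')(H, o) = Add(-4, -2) = -6)
Function('M')(v, d) = Add(-36, Mul(12, d)) (Function('M')(v, d) = Mul(6, Add(Add(-6, d), d)) = Mul(6, Add(-6, Mul(2, d))) = Add(-36, Mul(12, d)))
Mul(Function('M')(11, -9), Add(Function('g')(Mul(-7, Pow(6, -1))), Mul(Add(-5, -1), -4))) = Mul(Add(-36, Mul(12, -9)), Add(80, Mul(Add(-5, -1), -4))) = Mul(Add(-36, -108), Add(80, Mul(-6, -4))) = Mul(-144, Add(80, 24)) = Mul(-144, 104) = -14976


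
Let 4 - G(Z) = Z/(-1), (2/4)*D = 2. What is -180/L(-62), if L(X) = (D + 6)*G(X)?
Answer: 9/29 ≈ 0.31034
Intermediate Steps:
D = 4 (D = 2*2 = 4)
G(Z) = 4 + Z (G(Z) = 4 - Z/(-1) = 4 - Z*(-1) = 4 - (-1)*Z = 4 + Z)
L(X) = 40 + 10*X (L(X) = (4 + 6)*(4 + X) = 10*(4 + X) = 40 + 10*X)
-180/L(-62) = -180/(40 + 10*(-62)) = -180/(40 - 620) = -180/(-580) = -180*(-1/580) = 9/29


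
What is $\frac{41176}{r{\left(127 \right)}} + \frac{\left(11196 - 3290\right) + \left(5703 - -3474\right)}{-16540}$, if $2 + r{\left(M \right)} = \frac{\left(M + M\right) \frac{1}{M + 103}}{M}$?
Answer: $- \frac{78324781607}{3787660} \approx -20679.0$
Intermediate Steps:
$r{\left(M \right)} = -2 + \frac{2}{103 + M}$ ($r{\left(M \right)} = -2 + \frac{\left(M + M\right) \frac{1}{M + 103}}{M} = -2 + \frac{2 M \frac{1}{103 + M}}{M} = -2 + \frac{2}{103 + M}$)
$\frac{41176}{r{\left(127 \right)}} + \frac{\left(11196 - 3290\right) + \left(5703 - -3474\right)}{-16540} = \frac{41176}{2 \frac{1}{103 + 127} \left(-102 - 127\right)} + \frac{\left(11196 - 3290\right) + \left(5703 - -3474\right)}{-16540} = \frac{41176}{2 \cdot \frac{1}{230} \left(-102 - 127\right)} + \left(7906 + \left(5703 + 3474\right)\right) \left(- \frac{1}{16540}\right) = \frac{41176}{2 \cdot \frac{1}{230} \left(-229\right)} + \left(7906 + 9177\right) \left(- \frac{1}{16540}\right) = \frac{41176}{- \frac{229}{115}} + 17083 \left(- \frac{1}{16540}\right) = 41176 \left(- \frac{115}{229}\right) - \frac{17083}{16540} = - \frac{4735240}{229} - \frac{17083}{16540} = - \frac{78324781607}{3787660}$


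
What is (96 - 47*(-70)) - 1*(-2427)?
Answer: 5813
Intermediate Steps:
(96 - 47*(-70)) - 1*(-2427) = (96 + 3290) + 2427 = 3386 + 2427 = 5813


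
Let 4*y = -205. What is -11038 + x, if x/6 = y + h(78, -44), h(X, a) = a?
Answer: -23219/2 ≈ -11610.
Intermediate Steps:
y = -205/4 (y = (¼)*(-205) = -205/4 ≈ -51.250)
x = -1143/2 (x = 6*(-205/4 - 44) = 6*(-381/4) = -1143/2 ≈ -571.50)
-11038 + x = -11038 - 1143/2 = -23219/2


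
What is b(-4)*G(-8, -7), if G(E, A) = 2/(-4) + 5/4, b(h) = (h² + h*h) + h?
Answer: 21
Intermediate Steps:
b(h) = h + 2*h² (b(h) = (h² + h²) + h = 2*h² + h = h + 2*h²)
G(E, A) = ¾ (G(E, A) = 2*(-¼) + 5*(¼) = -½ + 5/4 = ¾)
b(-4)*G(-8, -7) = -4*(1 + 2*(-4))*(¾) = -4*(1 - 8)*(¾) = -4*(-7)*(¾) = 28*(¾) = 21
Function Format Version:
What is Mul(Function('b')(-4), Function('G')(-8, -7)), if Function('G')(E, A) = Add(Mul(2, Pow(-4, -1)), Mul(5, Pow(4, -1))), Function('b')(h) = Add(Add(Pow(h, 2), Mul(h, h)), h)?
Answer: 21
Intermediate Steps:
Function('b')(h) = Add(h, Mul(2, Pow(h, 2))) (Function('b')(h) = Add(Add(Pow(h, 2), Pow(h, 2)), h) = Add(Mul(2, Pow(h, 2)), h) = Add(h, Mul(2, Pow(h, 2))))
Function('G')(E, A) = Rational(3, 4) (Function('G')(E, A) = Add(Mul(2, Rational(-1, 4)), Mul(5, Rational(1, 4))) = Add(Rational(-1, 2), Rational(5, 4)) = Rational(3, 4))
Mul(Function('b')(-4), Function('G')(-8, -7)) = Mul(Mul(-4, Add(1, Mul(2, -4))), Rational(3, 4)) = Mul(Mul(-4, Add(1, -8)), Rational(3, 4)) = Mul(Mul(-4, -7), Rational(3, 4)) = Mul(28, Rational(3, 4)) = 21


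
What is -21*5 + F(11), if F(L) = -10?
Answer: -115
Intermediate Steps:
-21*5 + F(11) = -21*5 - 10 = -105 - 10 = -115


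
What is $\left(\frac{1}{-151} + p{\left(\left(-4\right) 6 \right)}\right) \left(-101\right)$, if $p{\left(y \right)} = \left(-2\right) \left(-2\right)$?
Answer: $- \frac{60903}{151} \approx -403.33$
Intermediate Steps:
$p{\left(y \right)} = 4$
$\left(\frac{1}{-151} + p{\left(\left(-4\right) 6 \right)}\right) \left(-101\right) = \left(\frac{1}{-151} + 4\right) \left(-101\right) = \left(- \frac{1}{151} + 4\right) \left(-101\right) = \frac{603}{151} \left(-101\right) = - \frac{60903}{151}$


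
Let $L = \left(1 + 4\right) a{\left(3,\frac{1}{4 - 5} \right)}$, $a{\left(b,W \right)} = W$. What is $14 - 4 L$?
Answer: $34$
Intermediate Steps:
$L = -5$ ($L = \frac{1 + 4}{4 - 5} = \frac{5}{-1} = 5 \left(-1\right) = -5$)
$14 - 4 L = 14 - -20 = 14 + 20 = 34$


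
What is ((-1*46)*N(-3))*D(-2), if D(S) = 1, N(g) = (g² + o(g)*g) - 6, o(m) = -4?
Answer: -690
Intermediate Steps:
N(g) = -6 + g² - 4*g (N(g) = (g² - 4*g) - 6 = -6 + g² - 4*g)
((-1*46)*N(-3))*D(-2) = ((-1*46)*(-6 + (-3)² - 4*(-3)))*1 = -46*(-6 + 9 + 12)*1 = -46*15*1 = -690*1 = -690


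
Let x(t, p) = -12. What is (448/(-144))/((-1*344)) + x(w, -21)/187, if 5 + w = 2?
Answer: -7979/144738 ≈ -0.055127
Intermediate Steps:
w = -3 (w = -5 + 2 = -3)
(448/(-144))/((-1*344)) + x(w, -21)/187 = (448/(-144))/((-1*344)) - 12/187 = (448*(-1/144))/(-344) - 12*1/187 = -28/9*(-1/344) - 12/187 = 7/774 - 12/187 = -7979/144738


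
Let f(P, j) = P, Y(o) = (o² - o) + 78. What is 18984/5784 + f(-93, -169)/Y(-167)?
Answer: 7410527/2260098 ≈ 3.2789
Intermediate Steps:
Y(o) = 78 + o² - o
18984/5784 + f(-93, -169)/Y(-167) = 18984/5784 - 93/(78 + (-167)² - 1*(-167)) = 18984*(1/5784) - 93/(78 + 27889 + 167) = 791/241 - 93/28134 = 791/241 - 93*1/28134 = 791/241 - 31/9378 = 7410527/2260098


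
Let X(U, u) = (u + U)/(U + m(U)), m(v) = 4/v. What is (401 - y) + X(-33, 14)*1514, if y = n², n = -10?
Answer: 1278271/1093 ≈ 1169.5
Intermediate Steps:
y = 100 (y = (-10)² = 100)
X(U, u) = (U + u)/(U + 4/U) (X(U, u) = (u + U)/(U + 4/U) = (U + u)/(U + 4/U))
(401 - y) + X(-33, 14)*1514 = (401 - 1*100) - 33*(-33 + 14)/(4 + (-33)²)*1514 = (401 - 100) - 33*(-19)/(4 + 1089)*1514 = 301 - 33*(-19)/1093*1514 = 301 - 33*1/1093*(-19)*1514 = 301 + (627/1093)*1514 = 301 + 949278/1093 = 1278271/1093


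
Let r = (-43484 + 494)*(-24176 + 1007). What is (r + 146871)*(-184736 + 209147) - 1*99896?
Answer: 24317803120495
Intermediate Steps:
r = 996035310 (r = -42990*(-23169) = 996035310)
(r + 146871)*(-184736 + 209147) - 1*99896 = (996035310 + 146871)*(-184736 + 209147) - 1*99896 = 996182181*24411 - 99896 = 24317803220391 - 99896 = 24317803120495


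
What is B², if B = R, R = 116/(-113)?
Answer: 13456/12769 ≈ 1.0538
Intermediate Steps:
R = -116/113 (R = 116*(-1/113) = -116/113 ≈ -1.0265)
B = -116/113 ≈ -1.0265
B² = (-116/113)² = 13456/12769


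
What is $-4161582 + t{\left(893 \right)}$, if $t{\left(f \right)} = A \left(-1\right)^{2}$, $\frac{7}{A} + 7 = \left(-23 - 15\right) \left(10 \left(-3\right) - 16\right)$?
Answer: $- \frac{7245314255}{1741} \approx -4.1616 \cdot 10^{6}$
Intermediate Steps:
$A = \frac{7}{1741}$ ($A = \frac{7}{-7 + \left(-23 - 15\right) \left(10 \left(-3\right) - 16\right)} = \frac{7}{-7 - 38 \left(-30 - 16\right)} = \frac{7}{-7 - -1748} = \frac{7}{-7 + 1748} = \frac{7}{1741} \approx 0.0040207$)
$t{\left(f \right)} = \frac{7}{1741}$ ($t{\left(f \right)} = \frac{7 \left(-1\right)^{2}}{1741} = \frac{7}{1741} \cdot 1 = \frac{7}{1741}$)
$-4161582 + t{\left(893 \right)} = -4161582 + \frac{7}{1741} = - \frac{7245314255}{1741}$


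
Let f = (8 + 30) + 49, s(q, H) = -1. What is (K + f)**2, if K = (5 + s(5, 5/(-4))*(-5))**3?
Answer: 1181569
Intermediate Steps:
f = 87 (f = 38 + 49 = 87)
K = 1000 (K = (5 - 1*(-5))**3 = (5 + 5)**3 = 10**3 = 1000)
(K + f)**2 = (1000 + 87)**2 = 1087**2 = 1181569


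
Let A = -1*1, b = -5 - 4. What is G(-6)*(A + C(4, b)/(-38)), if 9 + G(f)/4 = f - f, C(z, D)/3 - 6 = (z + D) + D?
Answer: 252/19 ≈ 13.263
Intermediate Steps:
b = -9
A = -1
C(z, D) = 18 + 3*z + 6*D (C(z, D) = 18 + 3*((z + D) + D) = 18 + 3*((D + z) + D) = 18 + 3*(z + 2*D) = 18 + (3*z + 6*D) = 18 + 3*z + 6*D)
G(f) = -36 (G(f) = -36 + 4*(f - f) = -36 + 4*0 = -36 + 0 = -36)
G(-6)*(A + C(4, b)/(-38)) = -36*(-1 + (18 + 3*4 + 6*(-9))/(-38)) = -36*(-1 + (18 + 12 - 54)*(-1/38)) = -36*(-1 - 24*(-1/38)) = -36*(-1 + 12/19) = -36*(-7/19) = 252/19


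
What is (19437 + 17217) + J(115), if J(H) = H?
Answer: 36769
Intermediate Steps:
(19437 + 17217) + J(115) = (19437 + 17217) + 115 = 36654 + 115 = 36769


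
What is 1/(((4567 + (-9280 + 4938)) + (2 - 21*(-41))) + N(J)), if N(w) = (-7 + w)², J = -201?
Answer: 1/44352 ≈ 2.2547e-5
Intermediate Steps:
1/(((4567 + (-9280 + 4938)) + (2 - 21*(-41))) + N(J)) = 1/(((4567 + (-9280 + 4938)) + (2 - 21*(-41))) + (-7 - 201)²) = 1/(((4567 - 4342) + (2 + 861)) + (-208)²) = 1/((225 + 863) + 43264) = 1/(1088 + 43264) = 1/44352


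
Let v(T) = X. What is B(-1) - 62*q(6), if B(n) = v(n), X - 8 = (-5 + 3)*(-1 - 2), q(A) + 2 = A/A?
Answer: 76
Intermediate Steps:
q(A) = -1 (q(A) = -2 + A/A = -2 + 1 = -1)
X = 14 (X = 8 + (-5 + 3)*(-1 - 2) = 8 - 2*(-3) = 8 + 6 = 14)
v(T) = 14
B(n) = 14
B(-1) - 62*q(6) = 14 - 62*(-1) = 14 + 62 = 76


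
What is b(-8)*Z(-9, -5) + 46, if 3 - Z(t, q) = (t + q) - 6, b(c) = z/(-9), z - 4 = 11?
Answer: 23/3 ≈ 7.6667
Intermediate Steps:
z = 15 (z = 4 + 11 = 15)
b(c) = -5/3 (b(c) = 15/(-9) = 15*(-⅑) = -5/3)
Z(t, q) = 9 - q - t (Z(t, q) = 3 - ((t + q) - 6) = 3 - ((q + t) - 6) = 3 - (-6 + q + t) = 3 + (6 - q - t) = 9 - q - t)
b(-8)*Z(-9, -5) + 46 = -5*(9 - 1*(-5) - 1*(-9))/3 + 46 = -5*(9 + 5 + 9)/3 + 46 = -5/3*23 + 46 = -115/3 + 46 = 23/3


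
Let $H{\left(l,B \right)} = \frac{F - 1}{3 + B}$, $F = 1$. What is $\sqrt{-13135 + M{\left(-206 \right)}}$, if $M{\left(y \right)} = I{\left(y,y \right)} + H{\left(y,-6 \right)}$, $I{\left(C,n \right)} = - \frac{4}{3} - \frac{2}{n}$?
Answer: $\frac{2 i \sqrt{313567329}}{309} \approx 114.61 i$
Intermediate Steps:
$I{\left(C,n \right)} = - \frac{4}{3} - \frac{2}{n}$ ($I{\left(C,n \right)} = \left(-4\right) \frac{1}{3} - \frac{2}{n} = - \frac{4}{3} - \frac{2}{n}$)
$H{\left(l,B \right)} = 0$ ($H{\left(l,B \right)} = \frac{1 - 1}{3 + B} = \frac{0}{3 + B} = 0$)
$M{\left(y \right)} = - \frac{4}{3} - \frac{2}{y}$ ($M{\left(y \right)} = \left(- \frac{4}{3} - \frac{2}{y}\right) + 0 = - \frac{4}{3} - \frac{2}{y}$)
$\sqrt{-13135 + M{\left(-206 \right)}} = \sqrt{-13135 - \left(\frac{4}{3} + \frac{2}{-206}\right)} = \sqrt{-13135 - \frac{409}{309}} = \sqrt{- \frac{4059124}{309}} = \frac{2 i \sqrt{313567329}}{309}$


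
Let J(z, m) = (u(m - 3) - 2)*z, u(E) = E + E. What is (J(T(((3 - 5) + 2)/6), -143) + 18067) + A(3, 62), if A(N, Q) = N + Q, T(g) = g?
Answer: 18132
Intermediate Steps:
u(E) = 2*E
J(z, m) = z*(-8 + 2*m) (J(z, m) = (2*(m - 3) - 2)*z = (2*(-3 + m) - 2)*z = ((-6 + 2*m) - 2)*z = (-8 + 2*m)*z = z*(-8 + 2*m))
(J(T(((3 - 5) + 2)/6), -143) + 18067) + A(3, 62) = (2*(((3 - 5) + 2)/6)*(-4 - 143) + 18067) + (3 + 62) = (2*((-2 + 2)*(⅙))*(-147) + 18067) + 65 = (2*(0*(⅙))*(-147) + 18067) + 65 = (2*0*(-147) + 18067) + 65 = (0 + 18067) + 65 = 18067 + 65 = 18132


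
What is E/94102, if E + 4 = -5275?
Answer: -5279/94102 ≈ -0.056099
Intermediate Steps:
E = -5279 (E = -4 - 5275 = -5279)
E/94102 = -5279/94102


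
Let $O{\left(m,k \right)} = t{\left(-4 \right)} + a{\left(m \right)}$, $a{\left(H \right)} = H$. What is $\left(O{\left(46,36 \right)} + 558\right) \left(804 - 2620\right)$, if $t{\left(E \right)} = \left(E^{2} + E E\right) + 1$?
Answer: $-1156792$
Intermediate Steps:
$t{\left(E \right)} = 1 + 2 E^{2}$ ($t{\left(E \right)} = \left(E^{2} + E^{2}\right) + 1 = 2 E^{2} + 1 = 1 + 2 E^{2}$)
$O{\left(m,k \right)} = 33 + m$ ($O{\left(m,k \right)} = \left(1 + 2 \left(-4\right)^{2}\right) + m = \left(1 + 2 \cdot 16\right) + m = \left(1 + 32\right) + m = 33 + m$)
$\left(O{\left(46,36 \right)} + 558\right) \left(804 - 2620\right) = \left(\left(33 + 46\right) + 558\right) \left(804 - 2620\right) = \left(79 + 558\right) \left(-1816\right) = 637 \left(-1816\right) = -1156792$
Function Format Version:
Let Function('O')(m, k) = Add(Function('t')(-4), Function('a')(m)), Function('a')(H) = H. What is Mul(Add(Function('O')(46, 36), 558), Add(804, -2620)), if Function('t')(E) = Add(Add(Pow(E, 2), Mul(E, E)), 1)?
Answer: -1156792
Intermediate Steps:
Function('t')(E) = Add(1, Mul(2, Pow(E, 2))) (Function('t')(E) = Add(Add(Pow(E, 2), Pow(E, 2)), 1) = Add(Mul(2, Pow(E, 2)), 1) = Add(1, Mul(2, Pow(E, 2))))
Function('O')(m, k) = Add(33, m) (Function('O')(m, k) = Add(Add(1, Mul(2, Pow(-4, 2))), m) = Add(Add(1, Mul(2, 16)), m) = Add(Add(1, 32), m) = Add(33, m))
Mul(Add(Function('O')(46, 36), 558), Add(804, -2620)) = Mul(Add(Add(33, 46), 558), Add(804, -2620)) = Mul(Add(79, 558), -1816) = Mul(637, -1816) = -1156792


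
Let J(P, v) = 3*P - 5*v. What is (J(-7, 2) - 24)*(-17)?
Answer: 935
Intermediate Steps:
J(P, v) = -5*v + 3*P
(J(-7, 2) - 24)*(-17) = ((-5*2 + 3*(-7)) - 24)*(-17) = ((-10 - 21) - 24)*(-17) = (-31 - 24)*(-17) = -55*(-17) = 935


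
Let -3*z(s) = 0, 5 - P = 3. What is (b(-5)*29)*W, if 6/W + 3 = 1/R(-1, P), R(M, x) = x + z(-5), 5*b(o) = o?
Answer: 348/5 ≈ 69.600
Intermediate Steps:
P = 2 (P = 5 - 1*3 = 5 - 3 = 2)
z(s) = 0 (z(s) = -⅓*0 = 0)
b(o) = o/5
R(M, x) = x (R(M, x) = x + 0 = x)
W = -12/5 (W = 6/(-3 + 1/2) = 6/(-3 + ½) = 6/(-5/2) = 6*(-⅖) = -12/5 ≈ -2.4000)
(b(-5)*29)*W = (((⅕)*(-5))*29)*(-12/5) = -1*29*(-12/5) = -29*(-12/5) = 348/5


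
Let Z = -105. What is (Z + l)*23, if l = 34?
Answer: -1633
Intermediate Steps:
(Z + l)*23 = (-105 + 34)*23 = -71*23 = -1633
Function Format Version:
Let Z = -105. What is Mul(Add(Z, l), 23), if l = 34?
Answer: -1633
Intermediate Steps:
Mul(Add(Z, l), 23) = Mul(Add(-105, 34), 23) = Mul(-71, 23) = -1633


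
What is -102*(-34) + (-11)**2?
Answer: 3589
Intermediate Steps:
-102*(-34) + (-11)**2 = 3468 + 121 = 3589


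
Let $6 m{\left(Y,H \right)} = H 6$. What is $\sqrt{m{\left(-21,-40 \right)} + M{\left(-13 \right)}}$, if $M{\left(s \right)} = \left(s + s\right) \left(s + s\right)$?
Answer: $2 \sqrt{159} \approx 25.219$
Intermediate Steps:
$m{\left(Y,H \right)} = H$ ($m{\left(Y,H \right)} = \frac{H 6}{6} = \frac{6 H}{6} = H$)
$M{\left(s \right)} = 4 s^{2}$ ($M{\left(s \right)} = 2 s 2 s = 4 s^{2}$)
$\sqrt{m{\left(-21,-40 \right)} + M{\left(-13 \right)}} = \sqrt{-40 + 4 \left(-13\right)^{2}} = \sqrt{-40 + 4 \cdot 169} = \sqrt{-40 + 676} = \sqrt{636} = 2 \sqrt{159}$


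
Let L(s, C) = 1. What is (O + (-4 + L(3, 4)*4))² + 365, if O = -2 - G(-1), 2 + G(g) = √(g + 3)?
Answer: 367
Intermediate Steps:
G(g) = -2 + √(3 + g) (G(g) = -2 + √(g + 3) = -2 + √(3 + g))
O = -√2 (O = -2 - (-2 + √(3 - 1)) = -2 - (-2 + √2) = -2 + (2 - √2) = -√2 ≈ -1.4142)
(O + (-4 + L(3, 4)*4))² + 365 = (-√2 + (-4 + 1*4))² + 365 = (-√2 + (-4 + 4))² + 365 = (-√2 + 0)² + 365 = (-√2)² + 365 = 2 + 365 = 367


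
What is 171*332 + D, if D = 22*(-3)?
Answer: 56706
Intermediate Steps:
D = -66
171*332 + D = 171*332 - 66 = 56772 - 66 = 56706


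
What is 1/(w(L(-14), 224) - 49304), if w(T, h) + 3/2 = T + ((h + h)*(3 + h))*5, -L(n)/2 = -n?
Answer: 2/918293 ≈ 2.1780e-6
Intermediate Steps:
L(n) = 2*n (L(n) = -(-2)*n = 2*n)
w(T, h) = -3/2 + T + 10*h*(3 + h) (w(T, h) = -3/2 + (T + ((h + h)*(3 + h))*5) = -3/2 + (T + ((2*h)*(3 + h))*5) = -3/2 + (T + (2*h*(3 + h))*5) = -3/2 + (T + 10*h*(3 + h)) = -3/2 + T + 10*h*(3 + h))
1/(w(L(-14), 224) - 49304) = 1/((-3/2 + 2*(-14) + 10*224² + 30*224) - 49304) = 1/((-3/2 - 28 + 10*50176 + 6720) - 49304) = 1/((-3/2 - 28 + 501760 + 6720) - 49304) = 1/(1016901/2 - 49304) = 1/(918293/2) = 2/918293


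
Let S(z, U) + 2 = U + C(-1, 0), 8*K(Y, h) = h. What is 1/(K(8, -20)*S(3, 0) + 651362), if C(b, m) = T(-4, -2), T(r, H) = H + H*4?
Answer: 1/651392 ≈ 1.5352e-6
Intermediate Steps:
T(r, H) = 5*H (T(r, H) = H + 4*H = 5*H)
K(Y, h) = h/8
C(b, m) = -10 (C(b, m) = 5*(-2) = -10)
S(z, U) = -12 + U (S(z, U) = -2 + (U - 10) = -2 + (-10 + U) = -12 + U)
1/(K(8, -20)*S(3, 0) + 651362) = 1/(((1/8)*(-20))*(-12 + 0) + 651362) = 1/(-5/2*(-12) + 651362) = 1/(30 + 651362) = 1/651392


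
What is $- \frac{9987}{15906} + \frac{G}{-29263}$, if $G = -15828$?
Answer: $- \frac{13496471}{155152426} \approx -0.086988$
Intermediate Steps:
$- \frac{9987}{15906} + \frac{G}{-29263} = - \frac{9987}{15906} - \frac{15828}{-29263} = \left(-9987\right) \frac{1}{15906} - - \frac{15828}{29263} = - \frac{3329}{5302} + \frac{15828}{29263} = - \frac{13496471}{155152426}$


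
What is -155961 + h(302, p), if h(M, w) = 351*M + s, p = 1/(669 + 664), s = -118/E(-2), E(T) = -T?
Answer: -50018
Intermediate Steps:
s = -59 (s = -118/((-1*(-2))) = -118/2 = -118*1/2 = -59)
p = 1/1333 ≈ 0.00075019
h(M, w) = -59 + 351*M (h(M, w) = 351*M - 59 = -59 + 351*M)
-155961 + h(302, p) = -155961 + (-59 + 351*302) = -155961 + (-59 + 106002) = -155961 + 105943 = -50018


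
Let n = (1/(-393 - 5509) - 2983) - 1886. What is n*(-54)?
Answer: 775894653/2951 ≈ 2.6293e+5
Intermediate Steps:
n = -28736839/5902 (n = (1/(-5902) - 2983) - 1886 = (-1/5902 - 2983) - 1886 = -17605667/5902 - 1886 = -28736839/5902 ≈ -4869.0)
n*(-54) = -28736839/5902*(-54) = 775894653/2951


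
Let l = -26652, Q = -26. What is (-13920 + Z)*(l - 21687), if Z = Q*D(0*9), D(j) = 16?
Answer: 692987904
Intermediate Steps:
Z = -416 (Z = -26*16 = -416)
(-13920 + Z)*(l - 21687) = (-13920 - 416)*(-26652 - 21687) = -14336*(-48339) = 692987904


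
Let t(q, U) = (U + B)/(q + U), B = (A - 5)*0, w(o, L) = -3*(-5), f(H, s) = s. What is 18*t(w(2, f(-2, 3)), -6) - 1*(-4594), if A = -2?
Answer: 4582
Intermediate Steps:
w(o, L) = 15
B = 0 (B = (-2 - 5)*0 = -7*0 = 0)
t(q, U) = U/(U + q) (t(q, U) = (U + 0)/(q + U) = U/(U + q))
18*t(w(2, f(-2, 3)), -6) - 1*(-4594) = 18*(-6/(-6 + 15)) - 1*(-4594) = 18*(-6/9) + 4594 = 18*(-6*⅑) + 4594 = 18*(-⅔) + 4594 = -12 + 4594 = 4582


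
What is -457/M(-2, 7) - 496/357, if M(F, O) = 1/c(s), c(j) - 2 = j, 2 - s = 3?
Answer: -163645/357 ≈ -458.39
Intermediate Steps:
s = -1 (s = 2 - 1*3 = 2 - 3 = -1)
c(j) = 2 + j
M(F, O) = 1 (M(F, O) = 1/(2 - 1) = 1/1 = 1)
-457/M(-2, 7) - 496/357 = -457/1 - 496/357 = -457*1 - 496*1/357 = -457 - 496/357 = -163645/357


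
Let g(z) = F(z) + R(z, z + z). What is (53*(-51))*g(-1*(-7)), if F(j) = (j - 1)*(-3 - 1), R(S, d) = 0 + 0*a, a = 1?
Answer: 64872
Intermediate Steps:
R(S, d) = 0 (R(S, d) = 0 + 0*1 = 0 + 0 = 0)
F(j) = 4 - 4*j (F(j) = (-1 + j)*(-4) = 4 - 4*j)
g(z) = 4 - 4*z (g(z) = (4 - 4*z) + 0 = 4 - 4*z)
(53*(-51))*g(-1*(-7)) = (53*(-51))*(4 - (-4)*(-7)) = -2703*(4 - 4*7) = -2703*(4 - 28) = -2703*(-24) = 64872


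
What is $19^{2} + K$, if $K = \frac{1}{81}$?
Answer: $\frac{29242}{81} \approx 361.01$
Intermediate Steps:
$K = \frac{1}{81} \approx 0.012346$
$19^{2} + K = 19^{2} + \frac{1}{81} = 361 + \frac{1}{81} = \frac{29242}{81}$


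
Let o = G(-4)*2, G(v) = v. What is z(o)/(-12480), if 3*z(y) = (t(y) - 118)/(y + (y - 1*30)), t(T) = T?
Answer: -7/95680 ≈ -7.3161e-5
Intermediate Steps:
o = -8 (o = -4*2 = -8)
z(y) = (-118 + y)/(3*(-30 + 2*y)) (z(y) = ((y - 118)/(y + (y - 1*30)))/3 = ((-118 + y)/(y + (y - 30)))/3 = ((-118 + y)/(y + (-30 + y)))/3 = ((-118 + y)/(-30 + 2*y))/3 = (-118 + y)/(3*(-30 + 2*y)))
z(o)/(-12480) = ((-118 - 8)/(6*(-15 - 8)))/(-12480) = ((1/6)*(-126)/(-23))*(-1/12480) = ((1/6)*(-1/23)*(-126))*(-1/12480) = (21/23)*(-1/12480) = -7/95680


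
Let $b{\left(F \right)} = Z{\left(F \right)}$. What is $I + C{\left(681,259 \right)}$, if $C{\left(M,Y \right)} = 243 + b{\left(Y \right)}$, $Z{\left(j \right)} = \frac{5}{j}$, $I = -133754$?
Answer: $- \frac{34579344}{259} \approx -1.3351 \cdot 10^{5}$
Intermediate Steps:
$b{\left(F \right)} = \frac{5}{F}$
$C{\left(M,Y \right)} = 243 + \frac{5}{Y}$
$I + C{\left(681,259 \right)} = -133754 + \left(243 + \frac{5}{259}\right) = -133754 + \frac{62942}{259} = - \frac{34579344}{259}$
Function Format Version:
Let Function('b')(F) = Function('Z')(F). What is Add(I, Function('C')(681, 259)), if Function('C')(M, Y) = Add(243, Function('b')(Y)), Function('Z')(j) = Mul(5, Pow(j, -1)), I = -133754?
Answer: Rational(-34579344, 259) ≈ -1.3351e+5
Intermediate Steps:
Function('b')(F) = Mul(5, Pow(F, -1))
Function('C')(M, Y) = Add(243, Mul(5, Pow(Y, -1)))
Add(I, Function('C')(681, 259)) = Add(-133754, Add(243, Mul(5, Pow(259, -1)))) = Add(-133754, Add(243, Mul(5, Rational(1, 259)))) = Add(-133754, Add(243, Rational(5, 259))) = Add(-133754, Rational(62942, 259)) = Rational(-34579344, 259)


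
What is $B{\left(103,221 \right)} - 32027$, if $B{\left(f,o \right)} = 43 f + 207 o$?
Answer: $18149$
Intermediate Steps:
$B{\left(103,221 \right)} - 32027 = \left(43 \cdot 103 + 207 \cdot 221\right) - 32027 = \left(4429 + 45747\right) - 32027 = 50176 - 32027 = 18149$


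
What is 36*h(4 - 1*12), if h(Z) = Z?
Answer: -288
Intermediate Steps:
36*h(4 - 1*12) = 36*(4 - 1*12) = 36*(4 - 12) = 36*(-8) = -288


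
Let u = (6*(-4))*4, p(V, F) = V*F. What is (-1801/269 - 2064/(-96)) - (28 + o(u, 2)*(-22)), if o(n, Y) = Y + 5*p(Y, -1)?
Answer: -101787/538 ≈ -189.20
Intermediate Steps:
p(V, F) = F*V
u = -96 (u = -24*4 = -96)
o(n, Y) = -4*Y (o(n, Y) = Y + 5*(-Y) = Y - 5*Y = -4*Y)
(-1801/269 - 2064/(-96)) - (28 + o(u, 2)*(-22)) = (-1801/269 - 2064/(-96)) - (28 - 4*2*(-22)) = (-1801*1/269 - 2064*(-1/96)) - (28 - 8*(-22)) = (-1801/269 + 43/2) - (28 + 176) = 7965/538 - 1*204 = 7965/538 - 204 = -101787/538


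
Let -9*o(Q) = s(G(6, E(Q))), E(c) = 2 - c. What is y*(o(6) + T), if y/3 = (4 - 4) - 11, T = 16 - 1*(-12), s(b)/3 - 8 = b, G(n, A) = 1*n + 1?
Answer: -759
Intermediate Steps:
G(n, A) = 1 + n (G(n, A) = n + 1 = 1 + n)
s(b) = 24 + 3*b
T = 28 (T = 16 + 12 = 28)
y = -33 (y = 3*((4 - 4) - 11) = 3*(0 - 11) = 3*(-11) = -33)
o(Q) = -5 (o(Q) = -(24 + 3*(1 + 6))/9 = -(24 + 3*7)/9 = -(24 + 21)/9 = -⅑*45 = -5)
y*(o(6) + T) = -33*(-5 + 28) = -33*23 = -759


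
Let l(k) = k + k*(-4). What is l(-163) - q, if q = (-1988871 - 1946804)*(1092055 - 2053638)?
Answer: -3784478173036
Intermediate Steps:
q = 3784478173525 (q = -3935675*(-961583) = 3784478173525)
l(k) = -3*k (l(k) = k - 4*k = -3*k)
l(-163) - q = -3*(-163) - 1*3784478173525 = 489 - 3784478173525 = -3784478173036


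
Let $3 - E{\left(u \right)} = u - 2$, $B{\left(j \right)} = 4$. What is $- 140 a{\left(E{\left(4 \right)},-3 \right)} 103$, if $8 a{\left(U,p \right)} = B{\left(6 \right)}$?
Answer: $-7210$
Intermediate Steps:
$E{\left(u \right)} = 5 - u$ ($E{\left(u \right)} = 3 - \left(u - 2\right) = 3 - \left(-2 + u\right) = 5 - u$)
$a{\left(U,p \right)} = \frac{1}{2}$ ($a{\left(U,p \right)} = \frac{1}{8} \cdot 4 = \frac{1}{2}$)
$- 140 a{\left(E{\left(4 \right)},-3 \right)} 103 = \left(-140\right) \frac{1}{2} \cdot 103 = \left(-70\right) 103 = -7210$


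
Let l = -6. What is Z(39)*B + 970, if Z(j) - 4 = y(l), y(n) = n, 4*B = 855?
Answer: 1085/2 ≈ 542.50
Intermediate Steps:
B = 855/4 (B = (¼)*855 = 855/4 ≈ 213.75)
Z(j) = -2 (Z(j) = 4 - 6 = -2)
Z(39)*B + 970 = -2*855/4 + 970 = -855/2 + 970 = 1085/2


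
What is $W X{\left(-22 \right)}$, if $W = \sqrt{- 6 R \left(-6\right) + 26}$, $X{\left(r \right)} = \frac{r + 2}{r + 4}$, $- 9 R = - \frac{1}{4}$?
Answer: $\frac{10 \sqrt{3}}{3} \approx 5.7735$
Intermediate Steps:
$R = \frac{1}{36}$ ($R = - \frac{\left(-1\right) \frac{1}{4}}{9} = \left(- \frac{1}{9}\right) \left(- \frac{1}{4}\right) = \frac{1}{36} \approx 0.027778$)
$X{\left(r \right)} = \frac{2 + r}{4 + r}$
$W = 3 \sqrt{3}$ ($W = \sqrt{\left(-6\right) \frac{1}{36} \left(-6\right) + 26} = \sqrt{\left(- \frac{1}{6}\right) \left(-6\right) + 26} = \sqrt{1 + 26} = \sqrt{27} = 3 \sqrt{3} \approx 5.1962$)
$W X{\left(-22 \right)} = 3 \sqrt{3} \frac{2 - 22}{4 - 22} = 3 \sqrt{3} \frac{1}{-18} \left(-20\right) = 3 \sqrt{3} \left(\left(- \frac{1}{18}\right) \left(-20\right)\right) = 3 \sqrt{3} \cdot \frac{10}{9} = \frac{10 \sqrt{3}}{3}$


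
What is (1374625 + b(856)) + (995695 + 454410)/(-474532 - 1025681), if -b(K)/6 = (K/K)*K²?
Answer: -4533331591588/1500213 ≈ -3.0218e+6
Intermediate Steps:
b(K) = -6*K² (b(K) = -6*K/K*K² = -6*K²)
(1374625 + b(856)) + (995695 + 454410)/(-474532 - 1025681) = (1374625 - 6*856²) + (995695 + 454410)/(-474532 - 1025681) = (1374625 - 6*732736) + 1450105/(-1500213) = (1374625 - 4396416) + 1450105*(-1/1500213) = -3021791 - 1450105/1500213 = -4533331591588/1500213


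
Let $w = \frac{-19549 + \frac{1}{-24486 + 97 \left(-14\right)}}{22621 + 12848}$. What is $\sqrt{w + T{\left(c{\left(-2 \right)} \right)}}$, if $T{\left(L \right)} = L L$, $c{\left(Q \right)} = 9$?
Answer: $\frac{\sqrt{38321153496200991}}{21825258} \approx 8.9693$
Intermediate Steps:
$T{\left(L \right)} = L^{2}$
$w = - \frac{168408119}{305553612}$ ($w = \frac{-19549 + \frac{1}{-24486 - 1358}}{35469} = \left(-19549 + \frac{1}{-25844}\right) \frac{1}{35469} = \left(-19549 - \frac{1}{25844}\right) \frac{1}{35469} = \left(- \frac{505224357}{25844}\right) \frac{1}{35469} = - \frac{168408119}{305553612} \approx -0.55116$)
$\sqrt{w + T{\left(c{\left(-2 \right)} \right)}} = \sqrt{- \frac{168408119}{305553612} + 9^{2}} = \sqrt{- \frac{168408119}{305553612} + 81} = \sqrt{\frac{24581434453}{305553612}} = \frac{\sqrt{38321153496200991}}{21825258}$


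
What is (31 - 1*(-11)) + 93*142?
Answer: 13248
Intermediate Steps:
(31 - 1*(-11)) + 93*142 = (31 + 11) + 13206 = 42 + 13206 = 13248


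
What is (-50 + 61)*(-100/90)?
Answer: -110/9 ≈ -12.222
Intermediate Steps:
(-50 + 61)*(-100/90) = 11*(-100*1/90) = 11*(-10/9) = -110/9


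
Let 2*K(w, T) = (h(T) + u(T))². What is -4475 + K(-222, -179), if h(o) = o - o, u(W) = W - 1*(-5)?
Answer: 10663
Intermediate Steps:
u(W) = 5 + W (u(W) = W + 5 = 5 + W)
h(o) = 0
K(w, T) = (5 + T)²/2 (K(w, T) = (0 + (5 + T))²/2 = (5 + T)²/2)
-4475 + K(-222, -179) = -4475 + (5 - 179)²/2 = -4475 + (½)*(-174)² = -4475 + (½)*30276 = -4475 + 15138 = 10663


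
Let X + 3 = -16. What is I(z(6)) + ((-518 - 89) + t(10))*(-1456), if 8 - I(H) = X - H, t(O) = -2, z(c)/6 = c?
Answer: 886767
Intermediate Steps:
X = -19 (X = -3 - 16 = -19)
z(c) = 6*c
I(H) = 27 + H (I(H) = 8 - (-19 - H) = 8 + (19 + H) = 27 + H)
I(z(6)) + ((-518 - 89) + t(10))*(-1456) = (27 + 6*6) + ((-518 - 89) - 2)*(-1456) = (27 + 36) + (-607 - 2)*(-1456) = 63 - 609*(-1456) = 63 + 886704 = 886767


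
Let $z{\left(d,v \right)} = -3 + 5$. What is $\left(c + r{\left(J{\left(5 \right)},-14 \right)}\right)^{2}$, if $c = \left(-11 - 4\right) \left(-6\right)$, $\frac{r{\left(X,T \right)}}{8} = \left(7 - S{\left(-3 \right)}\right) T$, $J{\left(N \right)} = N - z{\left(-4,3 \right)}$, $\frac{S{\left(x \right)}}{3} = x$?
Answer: $2896804$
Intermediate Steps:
$z{\left(d,v \right)} = 2$
$S{\left(x \right)} = 3 x$
$J{\left(N \right)} = -2 + N$ ($J{\left(N \right)} = N - 2 = -2 + N$)
$r{\left(X,T \right)} = 128 T$ ($r{\left(X,T \right)} = 8 \left(7 - 3 \left(-3\right)\right) T = 8 \left(7 - -9\right) T = 8 \left(7 + 9\right) T = 8 \cdot 16 T = 128 T$)
$c = 90$ ($c = \left(-15\right) \left(-6\right) = 90$)
$\left(c + r{\left(J{\left(5 \right)},-14 \right)}\right)^{2} = \left(90 + 128 \left(-14\right)\right)^{2} = \left(90 - 1792\right)^{2} = \left(-1702\right)^{2} = 2896804$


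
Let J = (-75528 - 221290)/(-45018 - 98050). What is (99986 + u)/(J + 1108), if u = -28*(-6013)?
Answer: 19196148900/79408081 ≈ 241.74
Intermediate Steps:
u = 168364
J = 148409/71534 (J = -296818/(-143068) = -296818*(-1/143068) = 148409/71534 ≈ 2.0747)
(99986 + u)/(J + 1108) = (99986 + 168364)/(148409/71534 + 1108) = 268350/(79408081/71534) = 268350*(71534/79408081) = 19196148900/79408081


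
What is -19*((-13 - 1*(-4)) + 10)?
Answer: -19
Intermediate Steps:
-19*((-13 - 1*(-4)) + 10) = -19*((-13 + 4) + 10) = -19*(-9 + 10) = -19*1 = -19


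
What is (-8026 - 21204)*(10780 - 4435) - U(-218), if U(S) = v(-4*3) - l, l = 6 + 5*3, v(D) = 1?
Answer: -185464330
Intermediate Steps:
l = 21 (l = 6 + 15 = 21)
U(S) = -20 (U(S) = 1 - 1*21 = 1 - 21 = -20)
(-8026 - 21204)*(10780 - 4435) - U(-218) = (-8026 - 21204)*(10780 - 4435) - 1*(-20) = -29230*6345 + 20 = -185464350 + 20 = -185464330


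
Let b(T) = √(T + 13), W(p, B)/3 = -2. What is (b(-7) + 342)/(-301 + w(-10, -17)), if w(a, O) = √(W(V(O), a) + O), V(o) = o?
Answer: -(342 + √6)/(301 - I*√23) ≈ -1.1441 - 0.018228*I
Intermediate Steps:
W(p, B) = -6 (W(p, B) = 3*(-2) = -6)
b(T) = √(13 + T)
w(a, O) = √(-6 + O)
(b(-7) + 342)/(-301 + w(-10, -17)) = (√(13 - 7) + 342)/(-301 + √(-6 - 17)) = (√6 + 342)/(-301 + √(-23)) = (342 + √6)/(-301 + I*√23)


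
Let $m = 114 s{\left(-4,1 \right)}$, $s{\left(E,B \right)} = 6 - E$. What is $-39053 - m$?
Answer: $-40193$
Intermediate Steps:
$m = 1140$ ($m = 114 \left(6 - -4\right) = 114 \left(6 + 4\right) = 114 \cdot 10 = 1140$)
$-39053 - m = -39053 - 1140 = -40193$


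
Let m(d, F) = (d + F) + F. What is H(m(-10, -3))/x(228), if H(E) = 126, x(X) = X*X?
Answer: 7/2888 ≈ 0.0024238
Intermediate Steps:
m(d, F) = d + 2*F (m(d, F) = (F + d) + F = d + 2*F)
x(X) = X**2
H(m(-10, -3))/x(228) = 126/(228**2) = 126/51984 = 126*(1/51984) = 7/2888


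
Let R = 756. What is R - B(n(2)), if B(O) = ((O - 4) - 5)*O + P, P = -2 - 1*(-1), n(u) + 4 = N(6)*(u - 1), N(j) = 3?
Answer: 747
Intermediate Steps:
n(u) = -7 + 3*u (n(u) = -4 + 3*(u - 1) = -4 + 3*(-1 + u) = -4 + (-3 + 3*u) = -7 + 3*u)
P = -1 (P = -2 + 1 = -1)
B(O) = -1 + O*(-9 + O) (B(O) = ((O - 4) - 5)*O - 1 = ((-4 + O) - 5)*O - 1 = (-9 + O)*O - 1 = O*(-9 + O) - 1 = -1 + O*(-9 + O))
R - B(n(2)) = 756 - (-1 + (-7 + 3*2)² - 9*(-7 + 3*2)) = 756 - (-1 + (-7 + 6)² - 9*(-7 + 6)) = 756 - (-1 + (-1)² - 9*(-1)) = 756 - (-1 + 1 + 9) = 756 - 1*9 = 756 - 9 = 747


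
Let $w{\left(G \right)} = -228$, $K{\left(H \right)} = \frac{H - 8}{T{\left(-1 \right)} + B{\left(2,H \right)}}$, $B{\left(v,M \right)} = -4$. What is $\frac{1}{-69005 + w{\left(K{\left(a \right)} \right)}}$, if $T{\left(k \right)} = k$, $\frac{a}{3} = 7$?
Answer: $- \frac{1}{69233} \approx -1.4444 \cdot 10^{-5}$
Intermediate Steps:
$a = 21$ ($a = 3 \cdot 7 = 21$)
$K{\left(H \right)} = \frac{8}{5} - \frac{H}{5}$ ($K{\left(H \right)} = \frac{H - 8}{-1 - 4} = \frac{-8 + H}{-5} = \left(-8 + H\right) \left(- \frac{1}{5}\right) = \frac{8}{5} - \frac{H}{5}$)
$\frac{1}{-69005 + w{\left(K{\left(a \right)} \right)}} = \frac{1}{-69005 - 228} = \frac{1}{-69233} = - \frac{1}{69233}$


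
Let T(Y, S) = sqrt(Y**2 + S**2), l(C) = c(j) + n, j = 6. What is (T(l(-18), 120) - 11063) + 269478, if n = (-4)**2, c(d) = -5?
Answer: 258415 + sqrt(14521) ≈ 2.5854e+5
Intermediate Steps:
n = 16
l(C) = 11 (l(C) = -5 + 16 = 11)
T(Y, S) = sqrt(S**2 + Y**2)
(T(l(-18), 120) - 11063) + 269478 = (sqrt(120**2 + 11**2) - 11063) + 269478 = (sqrt(14400 + 121) - 11063) + 269478 = (sqrt(14521) - 11063) + 269478 = (-11063 + sqrt(14521)) + 269478 = 258415 + sqrt(14521)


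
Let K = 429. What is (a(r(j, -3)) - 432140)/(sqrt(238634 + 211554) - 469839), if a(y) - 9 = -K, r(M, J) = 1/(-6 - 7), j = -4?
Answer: 203233557840/220748235733 + 865120*sqrt(112547)/220748235733 ≈ 0.92197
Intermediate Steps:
r(M, J) = -1/13 (r(M, J) = 1/(-13) = -1/13)
a(y) = -420 (a(y) = 9 - 1*429 = 9 - 429 = -420)
(a(r(j, -3)) - 432140)/(sqrt(238634 + 211554) - 469839) = (-420 - 432140)/(sqrt(238634 + 211554) - 469839) = -432560/(sqrt(450188) - 469839) = -432560/(2*sqrt(112547) - 469839) = -432560/(-469839 + 2*sqrt(112547))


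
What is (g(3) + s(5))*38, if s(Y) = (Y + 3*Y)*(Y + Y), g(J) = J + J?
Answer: 7828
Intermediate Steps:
g(J) = 2*J
s(Y) = 8*Y² (s(Y) = (4*Y)*(2*Y) = 8*Y²)
(g(3) + s(5))*38 = (2*3 + 8*5²)*38 = (6 + 8*25)*38 = (6 + 200)*38 = 206*38 = 7828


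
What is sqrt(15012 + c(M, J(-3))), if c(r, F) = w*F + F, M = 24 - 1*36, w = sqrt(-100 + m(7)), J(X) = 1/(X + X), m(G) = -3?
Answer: sqrt(540426 - 6*I*sqrt(103))/6 ≈ 122.52 - 0.0069027*I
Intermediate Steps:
J(X) = 1/(2*X)
w = I*sqrt(103) (w = sqrt(-100 - 3) = sqrt(-103) = I*sqrt(103) ≈ 10.149*I)
M = -12 (M = 24 - 36 = -12)
c(r, F) = F + I*F*sqrt(103) (c(r, F) = (I*sqrt(103))*F + F = I*F*sqrt(103) + F = F + I*F*sqrt(103))
sqrt(15012 + c(M, J(-3))) = sqrt(15012 + ((1/2)/(-3))*(1 + I*sqrt(103))) = sqrt(15012 + ((1/2)*(-1/3))*(1 + I*sqrt(103))) = sqrt(15012 - (1 + I*sqrt(103))/6) = sqrt(15012 + (-1/6 - I*sqrt(103)/6)) = sqrt(90071/6 - I*sqrt(103)/6)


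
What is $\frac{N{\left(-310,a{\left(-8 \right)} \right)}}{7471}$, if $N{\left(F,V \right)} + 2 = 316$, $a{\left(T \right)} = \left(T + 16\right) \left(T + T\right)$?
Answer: $\frac{314}{7471} \approx 0.042029$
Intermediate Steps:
$a{\left(T \right)} = 2 T \left(16 + T\right)$ ($a{\left(T \right)} = \left(16 + T\right) 2 T = 2 T \left(16 + T\right)$)
$N{\left(F,V \right)} = 314$ ($N{\left(F,V \right)} = -2 + 316 = 314$)
$\frac{N{\left(-310,a{\left(-8 \right)} \right)}}{7471} = \frac{314}{7471}$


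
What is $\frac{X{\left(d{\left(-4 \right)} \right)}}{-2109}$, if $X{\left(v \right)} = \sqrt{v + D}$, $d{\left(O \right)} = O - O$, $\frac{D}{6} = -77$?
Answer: $- \frac{i \sqrt{462}}{2109} \approx - 0.010192 i$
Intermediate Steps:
$D = -462$ ($D = 6 \left(-77\right) = -462$)
$d{\left(O \right)} = 0$
$X{\left(v \right)} = \sqrt{-462 + v}$ ($X{\left(v \right)} = \sqrt{v - 462} = \sqrt{-462 + v}$)
$\frac{X{\left(d{\left(-4 \right)} \right)}}{-2109} = \frac{\sqrt{-462 + 0}}{-2109} = \sqrt{-462} \left(- \frac{1}{2109}\right) = i \sqrt{462} \left(- \frac{1}{2109}\right) = - \frac{i \sqrt{462}}{2109}$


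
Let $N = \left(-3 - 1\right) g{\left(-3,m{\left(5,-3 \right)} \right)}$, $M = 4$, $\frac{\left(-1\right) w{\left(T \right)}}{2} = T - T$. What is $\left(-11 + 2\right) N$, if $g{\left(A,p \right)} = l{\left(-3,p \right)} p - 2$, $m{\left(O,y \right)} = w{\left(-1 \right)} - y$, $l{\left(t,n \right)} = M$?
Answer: $360$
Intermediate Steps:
$w{\left(T \right)} = 0$ ($w{\left(T \right)} = - 2 \left(T - T\right) = \left(-2\right) 0 = 0$)
$l{\left(t,n \right)} = 4$
$m{\left(O,y \right)} = - y$ ($m{\left(O,y \right)} = 0 - y = - y$)
$g{\left(A,p \right)} = -2 + 4 p$ ($g{\left(A,p \right)} = 4 p - 2 = -2 + 4 p$)
$N = -40$ ($N = \left(-3 - 1\right) \left(-2 + 4 \left(\left(-1\right) \left(-3\right)\right)\right) = - 4 \left(-2 + 4 \cdot 3\right) = - 4 \left(-2 + 12\right) = \left(-4\right) 10 = -40$)
$\left(-11 + 2\right) N = \left(-11 + 2\right) \left(-40\right) = \left(-9\right) \left(-40\right) = 360$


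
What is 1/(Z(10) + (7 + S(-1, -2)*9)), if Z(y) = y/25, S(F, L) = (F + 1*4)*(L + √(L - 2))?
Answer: -1165/127189 - 1350*I/127189 ≈ -0.0091596 - 0.010614*I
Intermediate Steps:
S(F, L) = (4 + F)*(L + √(-2 + L)) (S(F, L) = (F + 4)*(L + √(-2 + L)) = (4 + F)*(L + √(-2 + L)))
Z(y) = y/25 (Z(y) = y*(1/25) = y/25)
1/(Z(10) + (7 + S(-1, -2)*9)) = 1/((1/25)*10 + (7 + (4*(-2) + 4*√(-2 - 2) - 1*(-2) - √(-2 - 2))*9)) = 1/(⅖ + (7 + (-8 + 4*√(-4) + 2 - √(-4))*9)) = 1/(⅖ + (7 + (-8 + 4*(2*I) + 2 - 2*I)*9)) = 1/(⅖ + (7 + (-8 + 8*I + 2 - 2*I)*9)) = 1/(⅖ + (7 + (-6 + 6*I)*9)) = 1/(⅖ + (7 + (-54 + 54*I))) = 1/(⅖ + (-47 + 54*I)) = 1/(-233/5 + 54*I) = 25*(-233/5 - 54*I)/127189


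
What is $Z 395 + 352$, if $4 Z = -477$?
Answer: $- \frac{187007}{4} \approx -46752.0$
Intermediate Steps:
$Z = - \frac{477}{4}$ ($Z = \frac{1}{4} \left(-477\right) = - \frac{477}{4} \approx -119.25$)
$Z 395 + 352 = \left(- \frac{477}{4}\right) 395 + 352 = - \frac{188415}{4} + 352 = - \frac{187007}{4}$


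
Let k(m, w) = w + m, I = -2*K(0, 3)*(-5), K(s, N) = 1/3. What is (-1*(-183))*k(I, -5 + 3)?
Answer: 244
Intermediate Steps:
K(s, N) = ⅓
I = 10/3 (I = -2*⅓*(-5) = -⅔*(-5) = 10/3 ≈ 3.3333)
k(m, w) = m + w
(-1*(-183))*k(I, -5 + 3) = (-1*(-183))*(10/3 + (-5 + 3)) = 183*(10/3 - 2) = 183*(4/3) = 244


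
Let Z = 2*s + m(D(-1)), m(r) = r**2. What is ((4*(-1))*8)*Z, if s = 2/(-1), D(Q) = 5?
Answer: -672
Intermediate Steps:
s = -2 (s = 2*(-1) = -2)
Z = 21 (Z = 2*(-2) + 5**2 = -4 + 25 = 21)
((4*(-1))*8)*Z = ((4*(-1))*8)*21 = -4*8*21 = -32*21 = -672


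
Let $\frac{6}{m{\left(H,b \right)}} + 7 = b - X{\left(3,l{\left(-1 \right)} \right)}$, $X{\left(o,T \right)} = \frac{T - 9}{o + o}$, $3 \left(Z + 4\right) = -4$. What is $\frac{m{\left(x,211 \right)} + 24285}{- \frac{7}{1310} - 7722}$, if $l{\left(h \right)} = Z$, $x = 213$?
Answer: $- \frac{23637347346}{7516059461} \approx -3.1449$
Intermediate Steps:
$Z = - \frac{16}{3}$ ($Z = -4 + \frac{1}{3} \left(-4\right) = -4 - \frac{4}{3} = - \frac{16}{3} \approx -5.3333$)
$l{\left(h \right)} = - \frac{16}{3}$
$X{\left(o,T \right)} = \frac{-9 + T}{2 o}$
$m{\left(H,b \right)} = \frac{6}{- \frac{83}{18} + b}$ ($m{\left(H,b \right)} = \frac{6}{-7 + \left(b - \frac{-9 - \frac{16}{3}}{2 \cdot 3}\right)} = \frac{6}{-7 + \left(b - \frac{1}{2} \cdot \frac{1}{3} \left(- \frac{43}{3}\right)\right)} = \frac{6}{-7 + \left(b - - \frac{43}{18}\right)} = \frac{6}{-7 + \left(b + \frac{43}{18}\right)} = \frac{6}{-7 + \left(\frac{43}{18} + b\right)} = \frac{6}{- \frac{83}{18} + b}$)
$\frac{m{\left(x,211 \right)} + 24285}{- \frac{7}{1310} - 7722} = \frac{\frac{108}{-83 + 18 \cdot 211} + 24285}{- \frac{7}{1310} - 7722} = \frac{\frac{108}{-83 + 3798} + 24285}{\left(-7\right) \frac{1}{1310} - 7722} = \frac{\frac{108}{3715} + 24285}{- \frac{7}{1310} - 7722} = \frac{108 \cdot \frac{1}{3715} + 24285}{- \frac{10115827}{1310}} = \left(\frac{108}{3715} + 24285\right) \left(- \frac{1310}{10115827}\right) = \frac{90218883}{3715} \left(- \frac{1310}{10115827}\right) = - \frac{23637347346}{7516059461}$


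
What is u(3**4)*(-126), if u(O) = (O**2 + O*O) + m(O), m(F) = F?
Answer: -1663578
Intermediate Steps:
u(O) = O + 2*O**2 (u(O) = (O**2 + O*O) + O = (O**2 + O**2) + O = 2*O**2 + O = O + 2*O**2)
u(3**4)*(-126) = (3**4*(1 + 2*3**4))*(-126) = (81*(1 + 2*81))*(-126) = (81*(1 + 162))*(-126) = (81*163)*(-126) = 13203*(-126) = -1663578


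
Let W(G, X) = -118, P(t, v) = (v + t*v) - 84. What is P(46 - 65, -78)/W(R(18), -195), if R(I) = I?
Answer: -660/59 ≈ -11.186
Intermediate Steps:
P(t, v) = -84 + v + t*v
P(46 - 65, -78)/W(R(18), -195) = (-84 - 78 + (46 - 65)*(-78))/(-118) = (-84 - 78 - 19*(-78))*(-1/118) = (-84 - 78 + 1482)*(-1/118) = 1320*(-1/118) = -660/59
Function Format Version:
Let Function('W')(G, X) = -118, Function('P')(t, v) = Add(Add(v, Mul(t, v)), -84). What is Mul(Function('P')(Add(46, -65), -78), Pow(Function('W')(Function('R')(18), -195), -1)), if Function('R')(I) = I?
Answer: Rational(-660, 59) ≈ -11.186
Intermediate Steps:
Function('P')(t, v) = Add(-84, v, Mul(t, v))
Mul(Function('P')(Add(46, -65), -78), Pow(Function('W')(Function('R')(18), -195), -1)) = Mul(Add(-84, -78, Mul(Add(46, -65), -78)), Pow(-118, -1)) = Mul(Add(-84, -78, Mul(-19, -78)), Rational(-1, 118)) = Mul(Add(-84, -78, 1482), Rational(-1, 118)) = Mul(1320, Rational(-1, 118)) = Rational(-660, 59)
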